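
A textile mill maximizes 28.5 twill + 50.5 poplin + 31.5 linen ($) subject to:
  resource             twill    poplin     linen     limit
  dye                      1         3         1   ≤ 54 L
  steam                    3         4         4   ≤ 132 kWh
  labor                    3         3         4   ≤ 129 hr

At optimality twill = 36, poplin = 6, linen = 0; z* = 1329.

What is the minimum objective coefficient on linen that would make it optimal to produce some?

35.5

Check each constraint at x*: dye 54/54 (tight); steam 132/132 (tight); labor 126/129 (slack 3).
Since labor is not tight, its dual is 0.
The binding rows give the dual system: 1·y_dye + 3·y_steam = 28.5 and 3·y_dye + 4·y_steam = 50.5.
→ y_dye = 7.5 and y_steam = 7.
linen enters the basis when its profit ≥ yᵀa₃ = 7.5·1 + 7·4 = 35.5.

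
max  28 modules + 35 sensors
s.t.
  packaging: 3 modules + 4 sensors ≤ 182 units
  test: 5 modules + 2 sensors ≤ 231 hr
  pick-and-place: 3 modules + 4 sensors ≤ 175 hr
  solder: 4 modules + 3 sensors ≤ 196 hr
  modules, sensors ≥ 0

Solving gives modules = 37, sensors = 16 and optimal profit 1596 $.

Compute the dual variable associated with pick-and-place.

Check each constraint at x*: packaging 175/182 (slack 7); test 217/231 (slack 14); pick-and-place 175/175 (tight); solder 196/196 (tight).
Slack constraints have shadow price 0 (complementary slackness).
The binding rows give the dual system: 3·y_pick-and-place + 4·y_solder = 28 and 4·y_pick-and-place + 3·y_solder = 35.
Solving: y_pick-and-place = 8, y_solder = 1.
Shadow price of pick-and-place = 8.

8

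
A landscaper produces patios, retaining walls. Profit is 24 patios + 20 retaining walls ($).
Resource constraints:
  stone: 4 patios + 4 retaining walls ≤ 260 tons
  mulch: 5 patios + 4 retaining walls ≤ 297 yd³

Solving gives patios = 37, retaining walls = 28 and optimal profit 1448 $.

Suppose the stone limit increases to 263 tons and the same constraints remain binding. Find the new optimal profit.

1451

At the optimum: stone uses 260 of 260 (binding); mulch uses 297 of 297 (binding).
Dual feasibility on the basic columns requires 4·y_stone + 5·y_mulch = 24, 4·y_stone + 4·y_mulch = 20.
→ y_stone = 1 and y_mulch = 4.
Δz = y_stone·Δb = 1 × (3) = 3, so new z* = 1448 + 3 = 1451.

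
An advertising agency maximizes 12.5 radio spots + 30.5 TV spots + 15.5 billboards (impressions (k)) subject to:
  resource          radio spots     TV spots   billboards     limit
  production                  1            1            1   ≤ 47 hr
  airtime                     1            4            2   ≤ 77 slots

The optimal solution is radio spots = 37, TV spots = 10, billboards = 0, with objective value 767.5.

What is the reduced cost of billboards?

At the optimum: production uses 47 of 47 (binding); airtime uses 77 of 77 (binding).
From A_Bᵀ y = c: 1·y_production + 1·y_airtime = 12.5; 1·y_production + 4·y_airtime = 30.5.
This yields shadow prices y_production = 6.5, y_airtime = 6.
Reduced cost of billboards: c₃ − yᵀa₃ = 15.5 − (6.5·1 + 6·2) = 15.5 − 18.5 = -3.

-3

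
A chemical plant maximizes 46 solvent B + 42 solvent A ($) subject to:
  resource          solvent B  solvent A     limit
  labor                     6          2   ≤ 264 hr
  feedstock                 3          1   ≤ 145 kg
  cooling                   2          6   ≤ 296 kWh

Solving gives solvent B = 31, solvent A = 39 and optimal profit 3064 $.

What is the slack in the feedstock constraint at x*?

13

feedstock used = 3·31 + 1·39 = 132; slack = 145 − 132 = 13.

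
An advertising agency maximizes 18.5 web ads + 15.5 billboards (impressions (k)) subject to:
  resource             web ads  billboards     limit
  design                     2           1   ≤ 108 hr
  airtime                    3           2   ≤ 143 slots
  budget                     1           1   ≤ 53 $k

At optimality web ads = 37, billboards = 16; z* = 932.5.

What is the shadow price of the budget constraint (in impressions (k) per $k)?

9.5

Check each constraint at x*: design 90/108 (slack 18); airtime 143/143 (tight); budget 53/53 (tight).
Slack constraints have shadow price 0 (complementary slackness).
Dual feasibility on the basic columns requires 3·y_airtime + 1·y_budget = 18.5, 2·y_airtime + 1·y_budget = 15.5.
→ y_airtime = 3 and y_budget = 9.5.
Shadow price of budget = 9.5.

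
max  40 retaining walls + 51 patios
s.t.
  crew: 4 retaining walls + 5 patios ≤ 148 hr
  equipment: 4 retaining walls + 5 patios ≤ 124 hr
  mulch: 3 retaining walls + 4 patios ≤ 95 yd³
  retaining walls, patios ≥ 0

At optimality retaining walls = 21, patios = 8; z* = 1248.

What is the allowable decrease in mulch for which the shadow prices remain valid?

2

Binding constraints: equipment, mulch. The basis is B = [[4,5],[3,4]] with det 1.
Per unit decrease in mulch, x* moves by d = (5, -4).
The basis stays optimal until patios reaches 0; allowable decrease = 2 yd³.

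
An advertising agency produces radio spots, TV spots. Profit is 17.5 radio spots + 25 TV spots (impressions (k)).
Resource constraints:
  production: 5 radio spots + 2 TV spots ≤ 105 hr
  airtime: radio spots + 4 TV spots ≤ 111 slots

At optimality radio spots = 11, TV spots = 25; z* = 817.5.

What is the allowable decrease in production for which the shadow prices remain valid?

49.5

Binding constraints: production, airtime. The basis is B = [[5,2],[1,4]] with det 18.
Per unit decrease in production, x* moves by d = (-0.2222, 0.0556).
The basis stays optimal until radio spots reaches 0; allowable decrease = 49.5 hr.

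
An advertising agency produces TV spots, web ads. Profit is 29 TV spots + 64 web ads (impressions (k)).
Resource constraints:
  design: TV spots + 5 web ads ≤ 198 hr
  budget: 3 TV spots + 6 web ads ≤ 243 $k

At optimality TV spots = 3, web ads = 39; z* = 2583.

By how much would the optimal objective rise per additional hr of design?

Check each constraint at x*: design 198/198 (tight); budget 243/243 (tight).
Dual feasibility on the basic columns requires 1·y_design + 3·y_budget = 29, 5·y_design + 6·y_budget = 64.
This yields shadow prices y_design = 2, y_budget = 9.
Shadow price of design = 2.

2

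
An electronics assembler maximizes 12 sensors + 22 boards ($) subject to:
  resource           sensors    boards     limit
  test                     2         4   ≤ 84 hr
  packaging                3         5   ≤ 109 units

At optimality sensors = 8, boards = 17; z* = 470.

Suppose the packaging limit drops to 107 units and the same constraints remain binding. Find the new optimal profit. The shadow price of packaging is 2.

Δb = -2, so new z* = 470 + (2)·(-2) = 470 − 4 = 466.

466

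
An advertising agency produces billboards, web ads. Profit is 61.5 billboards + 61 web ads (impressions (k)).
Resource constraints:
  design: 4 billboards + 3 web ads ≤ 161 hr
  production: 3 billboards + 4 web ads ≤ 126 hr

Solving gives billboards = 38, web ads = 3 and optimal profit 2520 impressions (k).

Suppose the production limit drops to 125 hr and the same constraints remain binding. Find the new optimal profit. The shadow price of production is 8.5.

Δb = -1, so new z* = 2520 + (8.5)·(-1) = 2520 − 8.5 = 2511.5.

2511.5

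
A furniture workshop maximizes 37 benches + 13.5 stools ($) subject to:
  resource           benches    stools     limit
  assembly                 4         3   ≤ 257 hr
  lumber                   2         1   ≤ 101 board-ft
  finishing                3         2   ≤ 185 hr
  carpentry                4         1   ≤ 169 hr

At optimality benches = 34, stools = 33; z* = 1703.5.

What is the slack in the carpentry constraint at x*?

carpentry used = 4·34 + 1·33 = 169; slack = 169 − 169 = 0.

0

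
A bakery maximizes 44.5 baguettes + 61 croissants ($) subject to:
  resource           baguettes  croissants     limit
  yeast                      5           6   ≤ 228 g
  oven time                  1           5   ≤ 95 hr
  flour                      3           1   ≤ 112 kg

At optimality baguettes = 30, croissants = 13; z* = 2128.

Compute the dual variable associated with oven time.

Check each constraint at x*: yeast 228/228 (tight); oven time 95/95 (tight); flour 103/112 (slack 9).
Slack constraints have shadow price 0 (complementary slackness).
From A_Bᵀ y = c: 5·y_yeast + 1·y_oven time = 44.5; 6·y_yeast + 5·y_oven time = 61.
This yields shadow prices y_yeast = 8.5, y_oven time = 2.
Shadow price of oven time = 2.

2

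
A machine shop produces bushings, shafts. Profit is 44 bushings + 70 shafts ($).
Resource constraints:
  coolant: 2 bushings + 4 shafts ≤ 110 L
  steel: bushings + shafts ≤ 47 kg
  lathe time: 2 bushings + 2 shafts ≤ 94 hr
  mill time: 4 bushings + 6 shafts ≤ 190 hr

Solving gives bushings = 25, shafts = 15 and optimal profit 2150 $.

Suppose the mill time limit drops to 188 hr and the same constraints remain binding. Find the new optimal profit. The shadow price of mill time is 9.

2132

Δb = -2, so new z* = 2150 + (9)·(-2) = 2150 − 18 = 2132.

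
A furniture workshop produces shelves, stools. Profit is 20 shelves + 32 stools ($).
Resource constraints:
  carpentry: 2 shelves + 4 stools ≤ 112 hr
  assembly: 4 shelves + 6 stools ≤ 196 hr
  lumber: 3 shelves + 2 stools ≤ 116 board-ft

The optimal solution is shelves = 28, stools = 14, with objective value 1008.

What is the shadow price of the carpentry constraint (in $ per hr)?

2

At the optimum: carpentry uses 112 of 112 (binding); assembly uses 196 of 196 (binding); lumber uses 112 of 116 (slack = 4).
By complementary slackness, y = 0 for the non-binding constraint.
The binding rows give the dual system: 2·y_carpentry + 4·y_assembly = 20 and 4·y_carpentry + 6·y_assembly = 32.
This yields shadow prices y_carpentry = 2, y_assembly = 4.
Shadow price of carpentry = 2.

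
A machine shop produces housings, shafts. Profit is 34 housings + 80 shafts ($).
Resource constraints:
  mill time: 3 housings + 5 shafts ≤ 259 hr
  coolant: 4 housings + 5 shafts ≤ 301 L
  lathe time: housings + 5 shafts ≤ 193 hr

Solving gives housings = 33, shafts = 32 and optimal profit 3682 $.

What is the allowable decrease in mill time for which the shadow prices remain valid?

66

Binding constraints: mill time, lathe time. The basis is B = [[3,5],[1,5]] with det 10.
Per unit decrease in mill time, x* moves by d = (-0.5, 0.1).
The basis stays optimal until housings reaches 0; allowable decrease = 66 hr.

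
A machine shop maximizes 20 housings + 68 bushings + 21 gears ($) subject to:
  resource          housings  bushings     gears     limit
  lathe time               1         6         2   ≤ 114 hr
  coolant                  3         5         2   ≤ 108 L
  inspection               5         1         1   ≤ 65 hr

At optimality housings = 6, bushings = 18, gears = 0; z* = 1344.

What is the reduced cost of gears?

At the optimum: lathe time uses 114 of 114 (binding); coolant uses 108 of 108 (binding); inspection uses 48 of 65 (slack = 17).
Since inspection is not tight, its dual is 0.
From A_Bᵀ y = c: 1·y_lathe time + 3·y_coolant = 20; 6·y_lathe time + 5·y_coolant = 68.
Solving: y_lathe time = 8, y_coolant = 4.
Reduced cost of gears: c₃ − yᵀa₃ = 21 − (8·2 + 4·2) = 21 − 24 = -3.

-3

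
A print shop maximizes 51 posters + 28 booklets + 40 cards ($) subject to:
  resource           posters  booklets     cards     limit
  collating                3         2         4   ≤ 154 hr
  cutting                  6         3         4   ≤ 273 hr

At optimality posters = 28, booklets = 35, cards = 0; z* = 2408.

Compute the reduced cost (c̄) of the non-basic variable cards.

-4

Both collating and cutting are binding at x*.
Dual feasibility on the basic columns requires 3·y_collating + 6·y_cutting = 51, 2·y_collating + 3·y_cutting = 28.
This yields shadow prices y_collating = 5, y_cutting = 6.
Reduced cost of cards: c₃ − yᵀa₃ = 40 − (5·4 + 6·4) = 40 − 44 = -4.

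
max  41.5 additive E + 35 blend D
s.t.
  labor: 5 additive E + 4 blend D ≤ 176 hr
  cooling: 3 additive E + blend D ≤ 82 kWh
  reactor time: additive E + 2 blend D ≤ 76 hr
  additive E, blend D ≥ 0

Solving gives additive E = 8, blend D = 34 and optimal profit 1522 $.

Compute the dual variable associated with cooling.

0

Check each constraint at x*: labor 176/176 (tight); cooling 58/82 (slack 24); reactor time 76/76 (tight).
Slack constraints have shadow price 0 (complementary slackness).
The binding rows give the dual system: 5·y_labor + 1·y_reactor time = 41.5 and 4·y_labor + 2·y_reactor time = 35.
→ y_labor = 8 and y_reactor time = 1.5.
Shadow price of cooling = 0.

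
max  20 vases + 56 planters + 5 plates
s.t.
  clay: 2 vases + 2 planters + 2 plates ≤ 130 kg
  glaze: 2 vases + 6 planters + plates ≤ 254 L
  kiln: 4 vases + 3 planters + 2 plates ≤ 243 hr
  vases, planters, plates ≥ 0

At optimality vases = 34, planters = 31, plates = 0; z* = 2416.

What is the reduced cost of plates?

-6

At the optimum: clay uses 130 of 130 (binding); glaze uses 254 of 254 (binding); kiln uses 229 of 243 (slack = 14).
By complementary slackness, y = 0 for the non-binding constraint.
The binding rows give the dual system: 2·y_clay + 2·y_glaze = 20 and 2·y_clay + 6·y_glaze = 56.
→ y_clay = 1 and y_glaze = 9.
Reduced cost of plates: c₃ − yᵀa₃ = 5 − (1·2 + 9·1) = 5 − 11 = -6.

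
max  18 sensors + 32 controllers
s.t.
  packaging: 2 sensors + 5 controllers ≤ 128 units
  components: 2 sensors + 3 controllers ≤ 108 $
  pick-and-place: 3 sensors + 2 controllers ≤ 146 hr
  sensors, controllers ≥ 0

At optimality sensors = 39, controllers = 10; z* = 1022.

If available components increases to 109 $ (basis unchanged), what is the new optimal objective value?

At the optimum: packaging uses 128 of 128 (binding); components uses 108 of 108 (binding); pick-and-place uses 137 of 146 (slack = 9).
By complementary slackness, y = 0 for the non-binding constraint.
Dual feasibility on the basic columns requires 2·y_packaging + 2·y_components = 18, 5·y_packaging + 3·y_components = 32.
This yields shadow prices y_packaging = 2.5, y_components = 6.5.
Δz = y_components·Δb = 6.5 × (1) = 6.5, so new z* = 1022 + 6.5 = 1028.5.

1028.5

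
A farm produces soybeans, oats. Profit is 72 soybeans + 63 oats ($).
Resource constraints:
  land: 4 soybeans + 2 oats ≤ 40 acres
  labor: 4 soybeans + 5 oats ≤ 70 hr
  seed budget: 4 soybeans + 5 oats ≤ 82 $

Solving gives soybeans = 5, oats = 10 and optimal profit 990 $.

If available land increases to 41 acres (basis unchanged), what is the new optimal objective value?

Binding: land and labor. Non-binding: seed budget (12 unused).
Since seed budget is not tight, its dual is 0.
Dual feasibility on the basic columns requires 4·y_land + 4·y_labor = 72, 2·y_land + 5·y_labor = 63.
Solving: y_land = 9, y_labor = 9.
Δz = y_land·Δb = 9 × (1) = 9, so new z* = 990 + 9 = 999.

999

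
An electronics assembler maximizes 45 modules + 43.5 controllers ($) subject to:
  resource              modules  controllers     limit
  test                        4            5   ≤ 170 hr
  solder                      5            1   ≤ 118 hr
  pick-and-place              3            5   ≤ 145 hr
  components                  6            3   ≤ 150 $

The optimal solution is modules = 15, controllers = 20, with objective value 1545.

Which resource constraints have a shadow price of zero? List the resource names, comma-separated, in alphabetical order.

solder, test

test: 160/170 (slack 10)
solder: 95/118 (slack 23)
pick-and-place: 145/145 (binding)
components: 150/150 (binding)
By complementary slackness, a constraint with positive slack has shadow price 0 → solder, test.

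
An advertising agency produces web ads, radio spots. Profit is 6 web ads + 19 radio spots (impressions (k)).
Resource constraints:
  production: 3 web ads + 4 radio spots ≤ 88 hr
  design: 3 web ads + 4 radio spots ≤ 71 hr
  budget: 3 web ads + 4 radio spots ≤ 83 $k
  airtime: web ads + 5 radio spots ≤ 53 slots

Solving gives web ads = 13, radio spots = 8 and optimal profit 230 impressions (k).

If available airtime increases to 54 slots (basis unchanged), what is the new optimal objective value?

At the optimum: production uses 71 of 88 (slack = 17); design uses 71 of 71 (binding); budget uses 71 of 83 (slack = 12); airtime uses 53 of 53 (binding).
By complementary slackness, y = 0 for the non-binding constraints.
Dual feasibility on the basic columns requires 3·y_design + 1·y_airtime = 6, 4·y_design + 5·y_airtime = 19.
This yields shadow prices y_design = 1, y_airtime = 3.
Δz = y_airtime·Δb = 3 × (1) = 3, so new z* = 230 + 3 = 233.

233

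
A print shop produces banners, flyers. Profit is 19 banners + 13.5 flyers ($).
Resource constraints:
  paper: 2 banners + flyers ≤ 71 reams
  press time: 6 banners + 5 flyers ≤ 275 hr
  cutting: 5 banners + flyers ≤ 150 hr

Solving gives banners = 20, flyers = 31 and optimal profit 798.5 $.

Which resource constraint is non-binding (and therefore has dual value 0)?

cutting

paper: 71/71 (binding)
press time: 275/275 (binding)
cutting: 131/150 (slack 19)
By complementary slackness, a constraint with positive slack has shadow price 0 → cutting.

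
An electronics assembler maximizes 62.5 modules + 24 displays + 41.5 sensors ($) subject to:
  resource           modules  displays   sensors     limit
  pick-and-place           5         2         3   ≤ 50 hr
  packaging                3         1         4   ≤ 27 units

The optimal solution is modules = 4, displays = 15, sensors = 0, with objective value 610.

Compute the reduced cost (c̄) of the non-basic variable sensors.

Both pick-and-place and packaging are binding at x*.
From A_Bᵀ y = c: 5·y_pick-and-place + 3·y_packaging = 62.5; 2·y_pick-and-place + 1·y_packaging = 24.
→ y_pick-and-place = 9.5 and y_packaging = 5.
Reduced cost of sensors: c₃ − yᵀa₃ = 41.5 − (9.5·3 + 5·4) = 41.5 − 48.5 = -7.

-7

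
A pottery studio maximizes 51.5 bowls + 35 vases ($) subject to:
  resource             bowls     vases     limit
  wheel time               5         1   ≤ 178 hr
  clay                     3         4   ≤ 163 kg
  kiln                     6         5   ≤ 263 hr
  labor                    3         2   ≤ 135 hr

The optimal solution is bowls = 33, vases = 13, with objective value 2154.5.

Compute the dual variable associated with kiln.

Check each constraint at x*: wheel time 178/178 (tight); clay 151/163 (slack 12); kiln 263/263 (tight); labor 125/135 (slack 10).
Since clay, labor are not tight, their duals are 0.
Dual feasibility on the basic columns requires 5·y_wheel time + 6·y_kiln = 51.5, 1·y_wheel time + 5·y_kiln = 35.
→ y_wheel time = 2.5 and y_kiln = 6.5.
Shadow price of kiln = 6.5.

6.5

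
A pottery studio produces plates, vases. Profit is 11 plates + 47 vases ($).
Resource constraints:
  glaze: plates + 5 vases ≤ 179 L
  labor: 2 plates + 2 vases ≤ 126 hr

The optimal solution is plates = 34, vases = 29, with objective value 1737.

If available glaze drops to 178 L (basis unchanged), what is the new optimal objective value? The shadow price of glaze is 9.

1728

Δb = -1, so new z* = 1737 + (9)·(-1) = 1737 − 9 = 1728.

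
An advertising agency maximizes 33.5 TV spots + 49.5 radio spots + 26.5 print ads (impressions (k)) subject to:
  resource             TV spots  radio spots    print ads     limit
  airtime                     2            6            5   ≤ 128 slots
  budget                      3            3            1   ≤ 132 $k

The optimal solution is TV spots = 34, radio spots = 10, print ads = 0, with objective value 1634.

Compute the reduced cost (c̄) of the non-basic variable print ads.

Check each constraint at x*: airtime 128/128 (tight); budget 132/132 (tight).
From A_Bᵀ y = c: 2·y_airtime + 3·y_budget = 33.5; 6·y_airtime + 3·y_budget = 49.5.
This yields shadow prices y_airtime = 4, y_budget = 8.5.
Reduced cost of print ads: c₃ − yᵀa₃ = 26.5 − (4·5 + 8.5·1) = 26.5 − 28.5 = -2.

-2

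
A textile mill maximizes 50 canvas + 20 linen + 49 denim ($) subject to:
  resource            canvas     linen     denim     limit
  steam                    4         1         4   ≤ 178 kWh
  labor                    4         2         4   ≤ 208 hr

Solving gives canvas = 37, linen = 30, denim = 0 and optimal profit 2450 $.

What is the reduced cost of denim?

Both steam and labor are binding at x*.
From A_Bᵀ y = c: 4·y_steam + 4·y_labor = 50; 1·y_steam + 2·y_labor = 20.
This yields shadow prices y_steam = 5, y_labor = 7.5.
Reduced cost of denim: c₃ − yᵀa₃ = 49 − (5·4 + 7.5·4) = 49 − 50 = -1.

-1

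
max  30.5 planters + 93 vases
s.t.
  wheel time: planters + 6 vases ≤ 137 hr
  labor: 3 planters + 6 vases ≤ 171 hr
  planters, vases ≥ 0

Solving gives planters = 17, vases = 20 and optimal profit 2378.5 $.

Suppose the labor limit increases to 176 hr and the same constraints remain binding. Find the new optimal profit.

2416

Both wheel time and labor are binding at x*.
The binding rows give the dual system: 1·y_wheel time + 3·y_labor = 30.5 and 6·y_wheel time + 6·y_labor = 93.
This yields shadow prices y_wheel time = 8, y_labor = 7.5.
Δz = y_labor·Δb = 7.5 × (5) = 37.5, so new z* = 2378.5 + 37.5 = 2416.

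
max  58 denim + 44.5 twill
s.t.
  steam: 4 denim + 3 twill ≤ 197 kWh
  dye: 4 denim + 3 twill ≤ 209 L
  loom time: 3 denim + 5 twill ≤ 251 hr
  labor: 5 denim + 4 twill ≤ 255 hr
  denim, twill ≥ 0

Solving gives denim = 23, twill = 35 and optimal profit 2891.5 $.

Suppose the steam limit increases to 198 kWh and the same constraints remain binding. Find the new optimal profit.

Check each constraint at x*: steam 197/197 (tight); dye 197/209 (slack 12); loom time 244/251 (slack 7); labor 255/255 (tight).
By complementary slackness, y = 0 for the non-binding constraints.
The binding rows give the dual system: 4·y_steam + 5·y_labor = 58 and 3·y_steam + 4·y_labor = 44.5.
Solving: y_steam = 9.5, y_labor = 4.
Δz = y_steam·Δb = 9.5 × (1) = 9.5, so new z* = 2891.5 + 9.5 = 2901.

2901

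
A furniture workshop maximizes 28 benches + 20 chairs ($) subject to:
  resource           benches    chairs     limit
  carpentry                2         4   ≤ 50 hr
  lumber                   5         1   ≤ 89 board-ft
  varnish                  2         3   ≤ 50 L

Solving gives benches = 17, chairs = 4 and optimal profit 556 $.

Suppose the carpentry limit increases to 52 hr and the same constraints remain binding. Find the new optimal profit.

564

Binding: carpentry and lumber. Non-binding: varnish (4 unused).
Slack constraints have shadow price 0 (complementary slackness).
From A_Bᵀ y = c: 2·y_carpentry + 5·y_lumber = 28; 4·y_carpentry + 1·y_lumber = 20.
This yields shadow prices y_carpentry = 4, y_lumber = 4.
Δz = y_carpentry·Δb = 4 × (2) = 8, so new z* = 556 + 8 = 564.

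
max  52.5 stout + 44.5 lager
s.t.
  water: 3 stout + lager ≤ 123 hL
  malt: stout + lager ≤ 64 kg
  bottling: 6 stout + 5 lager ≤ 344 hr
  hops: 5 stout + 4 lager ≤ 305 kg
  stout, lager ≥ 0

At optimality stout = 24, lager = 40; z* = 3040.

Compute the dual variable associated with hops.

0

At the optimum: water uses 112 of 123 (slack = 11); malt uses 64 of 64 (binding); bottling uses 344 of 344 (binding); hops uses 280 of 305 (slack = 25).
Slack constraints have shadow price 0 (complementary slackness).
From A_Bᵀ y = c: 1·y_malt + 6·y_bottling = 52.5; 1·y_malt + 5·y_bottling = 44.5.
This yields shadow prices y_malt = 4.5, y_bottling = 8.
Shadow price of hops = 0.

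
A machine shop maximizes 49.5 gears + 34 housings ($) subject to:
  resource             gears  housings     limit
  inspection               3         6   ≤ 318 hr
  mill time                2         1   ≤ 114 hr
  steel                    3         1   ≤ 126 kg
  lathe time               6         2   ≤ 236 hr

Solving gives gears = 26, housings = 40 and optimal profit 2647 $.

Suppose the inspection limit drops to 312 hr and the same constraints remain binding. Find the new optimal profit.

Binding: inspection and lathe time. Non-binding: mill time (22 unused), steel (8 unused).
Since mill time, steel are not tight, their duals are 0.
Dual feasibility on the basic columns requires 3·y_inspection + 6·y_lathe time = 49.5, 6·y_inspection + 2·y_lathe time = 34.
→ y_inspection = 3.5 and y_lathe time = 6.5.
Δz = y_inspection·Δb = 3.5 × (-6) = -21, so new z* = 2647 − 21 = 2626.

2626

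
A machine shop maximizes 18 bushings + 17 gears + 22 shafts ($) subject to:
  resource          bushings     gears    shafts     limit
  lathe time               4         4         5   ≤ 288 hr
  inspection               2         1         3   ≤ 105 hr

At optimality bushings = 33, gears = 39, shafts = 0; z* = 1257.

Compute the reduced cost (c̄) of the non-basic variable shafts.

-1

Check each constraint at x*: lathe time 288/288 (tight); inspection 105/105 (tight).
Dual feasibility on the basic columns requires 4·y_lathe time + 2·y_inspection = 18, 4·y_lathe time + 1·y_inspection = 17.
This yields shadow prices y_lathe time = 4, y_inspection = 1.
Reduced cost of shafts: c₃ − yᵀa₃ = 22 − (4·5 + 1·3) = 22 − 23 = -1.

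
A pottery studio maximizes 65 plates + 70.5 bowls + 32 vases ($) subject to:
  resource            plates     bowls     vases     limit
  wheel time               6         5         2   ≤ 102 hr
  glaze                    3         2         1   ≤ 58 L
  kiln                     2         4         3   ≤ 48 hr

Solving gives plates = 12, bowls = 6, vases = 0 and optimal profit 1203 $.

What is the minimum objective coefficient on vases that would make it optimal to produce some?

Check each constraint at x*: wheel time 102/102 (tight); glaze 48/58 (slack 10); kiln 48/48 (tight).
Since glaze is not tight, its dual is 0.
The binding rows give the dual system: 6·y_wheel time + 2·y_kiln = 65 and 5·y_wheel time + 4·y_kiln = 70.5.
Solving: y_wheel time = 8.5, y_kiln = 7.
vases enters the basis when its profit ≥ yᵀa₃ = 8.5·2 + 7·3 = 38.

38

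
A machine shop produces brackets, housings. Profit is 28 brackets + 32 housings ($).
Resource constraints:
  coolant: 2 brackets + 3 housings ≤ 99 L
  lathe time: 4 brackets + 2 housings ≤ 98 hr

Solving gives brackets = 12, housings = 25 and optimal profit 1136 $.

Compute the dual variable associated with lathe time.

At the optimum: coolant uses 99 of 99 (binding); lathe time uses 98 of 98 (binding).
The binding rows give the dual system: 2·y_coolant + 4·y_lathe time = 28 and 3·y_coolant + 2·y_lathe time = 32.
→ y_coolant = 9 and y_lathe time = 2.5.
Shadow price of lathe time = 2.5.

2.5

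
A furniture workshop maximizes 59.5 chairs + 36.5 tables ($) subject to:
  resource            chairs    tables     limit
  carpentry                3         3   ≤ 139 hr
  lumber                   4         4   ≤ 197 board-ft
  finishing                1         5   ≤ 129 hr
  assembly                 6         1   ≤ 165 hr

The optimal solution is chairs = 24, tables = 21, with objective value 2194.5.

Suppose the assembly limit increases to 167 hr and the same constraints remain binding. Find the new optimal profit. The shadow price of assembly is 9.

2212.5

Δb = 2, so new z* = 2194.5 + (9)·(2) = 2194.5 + 18 = 2212.5.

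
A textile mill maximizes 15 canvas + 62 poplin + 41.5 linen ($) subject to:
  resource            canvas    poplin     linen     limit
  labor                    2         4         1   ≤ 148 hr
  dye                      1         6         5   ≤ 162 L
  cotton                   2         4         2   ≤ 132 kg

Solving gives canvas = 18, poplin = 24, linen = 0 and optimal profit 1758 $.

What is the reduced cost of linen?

-5.5

At the optimum: labor uses 132 of 148 (slack = 16); dye uses 162 of 162 (binding); cotton uses 132 of 132 (binding).
Since labor is not tight, its dual is 0.
The binding rows give the dual system: 1·y_dye + 2·y_cotton = 15 and 6·y_dye + 4·y_cotton = 62.
Solving: y_dye = 8, y_cotton = 3.5.
Reduced cost of linen: c₃ − yᵀa₃ = 41.5 − (8·5 + 3.5·2) = 41.5 − 47 = -5.5.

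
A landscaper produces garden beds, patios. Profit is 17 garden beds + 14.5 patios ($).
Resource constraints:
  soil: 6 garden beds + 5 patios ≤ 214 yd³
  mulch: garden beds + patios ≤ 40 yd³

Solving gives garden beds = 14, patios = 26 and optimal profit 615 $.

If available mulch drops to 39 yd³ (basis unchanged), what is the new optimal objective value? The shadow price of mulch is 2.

Δb = -1, so new z* = 615 + (2)·(-1) = 615 − 2 = 613.

613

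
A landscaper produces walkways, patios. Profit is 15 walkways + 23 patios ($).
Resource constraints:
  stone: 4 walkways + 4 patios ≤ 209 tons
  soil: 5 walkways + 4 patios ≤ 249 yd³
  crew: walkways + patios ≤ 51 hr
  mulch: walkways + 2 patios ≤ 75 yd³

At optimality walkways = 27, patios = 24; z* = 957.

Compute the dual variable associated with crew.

Binding: crew and mulch. Non-binding: stone (5 unused), soil (18 unused).
Since stone, soil are not tight, their duals are 0.
The binding rows give the dual system: 1·y_crew + 1·y_mulch = 15 and 1·y_crew + 2·y_mulch = 23.
Solving: y_crew = 7, y_mulch = 8.
Shadow price of crew = 7.

7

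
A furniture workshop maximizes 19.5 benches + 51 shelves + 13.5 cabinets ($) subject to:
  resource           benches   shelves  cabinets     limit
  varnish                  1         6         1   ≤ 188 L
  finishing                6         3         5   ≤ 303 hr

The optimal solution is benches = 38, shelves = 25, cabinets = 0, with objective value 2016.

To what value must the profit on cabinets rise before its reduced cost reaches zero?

17.5

At the optimum: varnish uses 188 of 188 (binding); finishing uses 303 of 303 (binding).
The binding rows give the dual system: 1·y_varnish + 6·y_finishing = 19.5 and 6·y_varnish + 3·y_finishing = 51.
Solving: y_varnish = 7.5, y_finishing = 2.
cabinets enters the basis when its profit ≥ yᵀa₃ = 7.5·1 + 2·5 = 17.5.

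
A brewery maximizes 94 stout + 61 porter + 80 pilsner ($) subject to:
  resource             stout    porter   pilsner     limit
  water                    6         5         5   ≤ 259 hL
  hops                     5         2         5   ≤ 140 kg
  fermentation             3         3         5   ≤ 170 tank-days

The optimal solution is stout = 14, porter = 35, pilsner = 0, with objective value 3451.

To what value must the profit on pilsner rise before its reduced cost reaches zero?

85

Check each constraint at x*: water 259/259 (tight); hops 140/140 (tight); fermentation 147/170 (slack 23).
By complementary slackness, y = 0 for the non-binding constraint.
From A_Bᵀ y = c: 6·y_water + 5·y_hops = 94; 5·y_water + 2·y_hops = 61.
→ y_water = 9 and y_hops = 8.
pilsner enters the basis when its profit ≥ yᵀa₃ = 9·5 + 8·5 = 85.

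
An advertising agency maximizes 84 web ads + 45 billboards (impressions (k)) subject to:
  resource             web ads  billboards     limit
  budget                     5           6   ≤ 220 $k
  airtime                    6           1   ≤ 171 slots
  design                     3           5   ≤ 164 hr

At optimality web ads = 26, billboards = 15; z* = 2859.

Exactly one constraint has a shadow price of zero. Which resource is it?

design

budget: 220/220 (binding)
airtime: 171/171 (binding)
design: 153/164 (slack 11)
By complementary slackness, a constraint with positive slack has shadow price 0 → design.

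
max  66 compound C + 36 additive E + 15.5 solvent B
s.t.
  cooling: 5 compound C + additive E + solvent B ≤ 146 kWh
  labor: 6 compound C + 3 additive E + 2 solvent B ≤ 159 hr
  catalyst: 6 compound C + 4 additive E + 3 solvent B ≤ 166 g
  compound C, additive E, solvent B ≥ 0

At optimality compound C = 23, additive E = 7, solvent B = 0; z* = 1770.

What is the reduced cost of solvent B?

-9.5

Check each constraint at x*: cooling 122/146 (slack 24); labor 159/159 (tight); catalyst 166/166 (tight).
Since cooling is not tight, its dual is 0.
The binding rows give the dual system: 6·y_labor + 6·y_catalyst = 66 and 3·y_labor + 4·y_catalyst = 36.
→ y_labor = 8 and y_catalyst = 3.
Reduced cost of solvent B: c₃ − yᵀa₃ = 15.5 − (8·2 + 3·3) = 15.5 − 25 = -9.5.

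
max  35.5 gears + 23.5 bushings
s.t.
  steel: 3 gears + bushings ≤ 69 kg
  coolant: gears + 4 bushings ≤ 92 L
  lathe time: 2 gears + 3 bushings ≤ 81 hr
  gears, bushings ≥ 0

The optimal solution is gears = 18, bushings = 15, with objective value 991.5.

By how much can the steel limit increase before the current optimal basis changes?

Binding constraints: steel, lathe time. The basis is B = [[3,1],[2,3]] with det 7.
Per unit increase in steel, x* moves by d = (0.4286, -0.2857).
The basis stays optimal until bushings reaches 0; allowable increase = 52.5 kg.

52.5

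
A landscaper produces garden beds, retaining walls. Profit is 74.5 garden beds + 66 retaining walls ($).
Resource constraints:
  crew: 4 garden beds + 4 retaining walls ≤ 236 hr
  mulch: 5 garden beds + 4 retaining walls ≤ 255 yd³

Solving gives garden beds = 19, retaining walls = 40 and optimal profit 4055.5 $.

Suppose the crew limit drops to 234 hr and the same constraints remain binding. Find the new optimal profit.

At the optimum: crew uses 236 of 236 (binding); mulch uses 255 of 255 (binding).
From A_Bᵀ y = c: 4·y_crew + 5·y_mulch = 74.5; 4·y_crew + 4·y_mulch = 66.
This yields shadow prices y_crew = 8, y_mulch = 8.5.
Δz = y_crew·Δb = 8 × (-2) = -16, so new z* = 4055.5 − 16 = 4039.5.

4039.5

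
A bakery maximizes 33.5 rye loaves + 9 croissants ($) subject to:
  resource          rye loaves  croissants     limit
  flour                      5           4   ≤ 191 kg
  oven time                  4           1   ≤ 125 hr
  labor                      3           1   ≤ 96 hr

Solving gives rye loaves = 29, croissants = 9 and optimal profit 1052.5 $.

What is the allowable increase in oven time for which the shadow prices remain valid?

Binding constraints: oven time, labor. The basis is B = [[4,1],[3,1]] with det 1.
Per unit increase in oven time, x* moves by d = (1, -3).
The basis stays optimal until croissants reaches 0; allowable increase = 3 hr.

3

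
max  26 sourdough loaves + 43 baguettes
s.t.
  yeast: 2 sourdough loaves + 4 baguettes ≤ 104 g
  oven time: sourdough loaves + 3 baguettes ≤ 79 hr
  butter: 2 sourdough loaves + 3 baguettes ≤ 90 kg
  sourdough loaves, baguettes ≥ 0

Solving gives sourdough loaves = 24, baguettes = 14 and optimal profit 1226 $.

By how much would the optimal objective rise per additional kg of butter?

Binding: yeast and butter. Non-binding: oven time (13 unused).
Slack constraints have shadow price 0 (complementary slackness).
From A_Bᵀ y = c: 2·y_yeast + 2·y_butter = 26; 4·y_yeast + 3·y_butter = 43.
→ y_yeast = 4 and y_butter = 9.
Shadow price of butter = 9.

9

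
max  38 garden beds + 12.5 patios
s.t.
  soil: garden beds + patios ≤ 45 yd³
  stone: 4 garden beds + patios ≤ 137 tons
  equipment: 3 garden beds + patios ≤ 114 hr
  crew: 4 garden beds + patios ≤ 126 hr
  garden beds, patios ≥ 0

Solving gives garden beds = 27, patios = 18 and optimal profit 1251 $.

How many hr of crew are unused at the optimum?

crew used = 4·27 + 1·18 = 126; slack = 126 − 126 = 0.

0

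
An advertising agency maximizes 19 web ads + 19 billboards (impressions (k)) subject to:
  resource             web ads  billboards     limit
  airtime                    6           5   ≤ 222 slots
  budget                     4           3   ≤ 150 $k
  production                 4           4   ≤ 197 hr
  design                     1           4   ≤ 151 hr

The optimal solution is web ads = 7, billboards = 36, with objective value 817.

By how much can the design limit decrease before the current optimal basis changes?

Binding constraints: airtime, design. The basis is B = [[6,5],[1,4]] with det 19.
Per unit decrease in design, x* moves by d = (0.2632, -0.3158).
The basis stays optimal until billboards reaches 0; allowable decrease = 114 hr.

114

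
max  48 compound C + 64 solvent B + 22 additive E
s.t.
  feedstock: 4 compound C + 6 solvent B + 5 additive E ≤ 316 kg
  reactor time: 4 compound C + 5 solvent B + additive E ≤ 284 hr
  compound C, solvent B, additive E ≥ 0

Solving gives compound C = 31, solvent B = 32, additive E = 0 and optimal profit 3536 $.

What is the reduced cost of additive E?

-6

Check each constraint at x*: feedstock 316/316 (tight); reactor time 284/284 (tight).
From A_Bᵀ y = c: 4·y_feedstock + 4·y_reactor time = 48; 6·y_feedstock + 5·y_reactor time = 64.
→ y_feedstock = 4 and y_reactor time = 8.
Reduced cost of additive E: c₃ − yᵀa₃ = 22 − (4·5 + 8·1) = 22 − 28 = -6.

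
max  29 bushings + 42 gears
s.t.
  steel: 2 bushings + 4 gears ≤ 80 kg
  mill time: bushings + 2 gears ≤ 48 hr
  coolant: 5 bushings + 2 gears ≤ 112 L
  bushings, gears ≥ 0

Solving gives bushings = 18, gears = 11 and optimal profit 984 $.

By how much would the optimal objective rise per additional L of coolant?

2

At the optimum: steel uses 80 of 80 (binding); mill time uses 40 of 48 (slack = 8); coolant uses 112 of 112 (binding).
Slack constraints have shadow price 0 (complementary slackness).
From A_Bᵀ y = c: 2·y_steel + 5·y_coolant = 29; 4·y_steel + 2·y_coolant = 42.
Solving: y_steel = 9.5, y_coolant = 2.
Shadow price of coolant = 2.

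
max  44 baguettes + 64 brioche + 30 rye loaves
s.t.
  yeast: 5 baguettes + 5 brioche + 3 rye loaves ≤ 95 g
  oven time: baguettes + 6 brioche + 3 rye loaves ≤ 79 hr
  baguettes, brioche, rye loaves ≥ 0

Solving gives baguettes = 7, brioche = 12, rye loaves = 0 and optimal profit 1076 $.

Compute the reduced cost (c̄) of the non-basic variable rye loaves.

At the optimum: yeast uses 95 of 95 (binding); oven time uses 79 of 79 (binding).
From A_Bᵀ y = c: 5·y_yeast + 1·y_oven time = 44; 5·y_yeast + 6·y_oven time = 64.
Solving: y_yeast = 8, y_oven time = 4.
Reduced cost of rye loaves: c₃ − yᵀa₃ = 30 − (8·3 + 4·3) = 30 − 36 = -6.

-6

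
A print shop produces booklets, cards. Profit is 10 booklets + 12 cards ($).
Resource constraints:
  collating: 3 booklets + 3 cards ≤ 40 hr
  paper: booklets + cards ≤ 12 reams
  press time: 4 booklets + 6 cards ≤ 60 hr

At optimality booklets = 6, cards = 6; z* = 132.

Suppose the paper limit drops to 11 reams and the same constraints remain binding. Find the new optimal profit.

Check each constraint at x*: collating 36/40 (slack 4); paper 12/12 (tight); press time 60/60 (tight).
By complementary slackness, y = 0 for the non-binding constraint.
The binding rows give the dual system: 1·y_paper + 4·y_press time = 10 and 1·y_paper + 6·y_press time = 12.
This yields shadow prices y_paper = 6, y_press time = 1.
Δz = y_paper·Δb = 6 × (-1) = -6, so new z* = 132 − 6 = 126.

126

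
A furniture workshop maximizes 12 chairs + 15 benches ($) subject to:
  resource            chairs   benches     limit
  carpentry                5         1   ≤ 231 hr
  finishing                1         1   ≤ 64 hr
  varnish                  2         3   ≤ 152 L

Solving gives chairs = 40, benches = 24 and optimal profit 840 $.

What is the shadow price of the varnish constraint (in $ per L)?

At the optimum: carpentry uses 224 of 231 (slack = 7); finishing uses 64 of 64 (binding); varnish uses 152 of 152 (binding).
By complementary slackness, y = 0 for the non-binding constraint.
The binding rows give the dual system: 1·y_finishing + 2·y_varnish = 12 and 1·y_finishing + 3·y_varnish = 15.
Solving: y_finishing = 6, y_varnish = 3.
Shadow price of varnish = 3.

3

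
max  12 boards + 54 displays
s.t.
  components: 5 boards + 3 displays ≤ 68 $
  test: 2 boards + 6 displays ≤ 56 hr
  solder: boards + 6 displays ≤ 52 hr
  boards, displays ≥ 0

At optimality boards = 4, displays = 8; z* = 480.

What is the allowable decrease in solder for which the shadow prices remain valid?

Binding constraints: test, solder. The basis is B = [[2,6],[1,6]] with det 6.
Per unit decrease in solder, x* moves by d = (1, -0.3333).
The basis stays optimal until components becomes binding; allowable decrease = 6 hr.

6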